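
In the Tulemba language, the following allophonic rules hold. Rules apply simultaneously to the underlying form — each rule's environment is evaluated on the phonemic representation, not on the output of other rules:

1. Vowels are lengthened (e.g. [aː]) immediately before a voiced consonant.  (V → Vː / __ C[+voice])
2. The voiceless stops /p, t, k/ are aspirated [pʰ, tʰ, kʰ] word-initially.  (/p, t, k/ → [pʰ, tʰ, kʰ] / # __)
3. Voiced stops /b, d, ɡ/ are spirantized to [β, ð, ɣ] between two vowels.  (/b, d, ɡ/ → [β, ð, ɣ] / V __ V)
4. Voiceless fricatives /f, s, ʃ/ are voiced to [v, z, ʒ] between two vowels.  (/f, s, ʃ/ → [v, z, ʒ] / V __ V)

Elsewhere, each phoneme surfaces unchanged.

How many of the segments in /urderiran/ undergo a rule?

4

Segments that undergo a rule: /u/ → [uː] (rule 1); /e/ → [eː] (rule 1); /i/ → [iː] (rule 1); /a/ → [aː] (rule 1).
All other segments surface unchanged.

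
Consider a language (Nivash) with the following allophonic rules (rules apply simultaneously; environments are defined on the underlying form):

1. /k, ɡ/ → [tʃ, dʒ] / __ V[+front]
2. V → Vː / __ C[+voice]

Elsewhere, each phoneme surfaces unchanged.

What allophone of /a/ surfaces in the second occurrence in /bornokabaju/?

[aː]

/a/ (between /b/ and /j/) occurs before a voiced consonant → [aː] by rule 2.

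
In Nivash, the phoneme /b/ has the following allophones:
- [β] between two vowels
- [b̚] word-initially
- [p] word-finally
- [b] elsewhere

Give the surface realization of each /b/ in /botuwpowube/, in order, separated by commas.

Occurrence 1 (position 1): word-initially → [b̚].
Occurrence 2 (position 10): between two vowels → [β].

[b̚], [β]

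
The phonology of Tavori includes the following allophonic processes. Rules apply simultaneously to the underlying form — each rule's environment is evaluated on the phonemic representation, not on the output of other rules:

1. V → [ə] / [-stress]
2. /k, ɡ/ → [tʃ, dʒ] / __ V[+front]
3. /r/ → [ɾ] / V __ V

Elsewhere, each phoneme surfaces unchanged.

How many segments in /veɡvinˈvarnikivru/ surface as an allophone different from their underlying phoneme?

Segments that undergo a rule: /e/ → [ə] (rule 1); /i/ → [ə] (rule 1); /i/ → [ə] (rule 1); /k/ → [tʃ] (rule 2); /i/ → [ə] (rule 1); /u/ → [ə] (rule 1).
All other segments surface unchanged.

6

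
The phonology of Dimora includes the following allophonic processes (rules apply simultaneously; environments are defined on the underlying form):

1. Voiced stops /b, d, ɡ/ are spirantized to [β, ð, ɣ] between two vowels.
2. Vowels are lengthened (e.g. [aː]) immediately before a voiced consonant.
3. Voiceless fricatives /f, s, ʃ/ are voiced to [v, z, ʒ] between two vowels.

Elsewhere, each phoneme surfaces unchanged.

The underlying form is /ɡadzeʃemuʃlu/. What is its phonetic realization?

/ɡ/ (word-initial) fails the environment for rule 1, so it stays [ɡ].
Rule 2 applies to /a/ (between /ɡ/ and /d/: before a voiced consonant) → [aː].
/d/ (between /a/ and /z/) is in the target of rule 1 but the environment (between two vowels) is not met → [d].
/z/ (between /d/ and /e/) is unaffected → [z].
/e/ (between /z/ and /ʃ/) fails the environment for rule 2, so it stays [e].
/ʃ/ (between /e/ and /e/) occurs between two vowels → [ʒ] by rule 3.
/e/ — between /ʃ/ and /m/, before a voiced consonant — surfaces as [eː] (rule 2).
/m/ stays [m].
/u/ (between /m/ and /ʃ/) fails the environment for rule 2, so it stays [u].
/ʃ/ (between /u/ and /l/) is in the target of rule 3 but the environment (between two vowels) is not met → [ʃ].
/l/ (between /ʃ/ and /u/): no rule targets it → [l].
/u/ (word-final) is in the target of rule 2 but the environment (before a voiced consonant) is not met → [u].

[ɡaːdzeʒeːmuʃlu]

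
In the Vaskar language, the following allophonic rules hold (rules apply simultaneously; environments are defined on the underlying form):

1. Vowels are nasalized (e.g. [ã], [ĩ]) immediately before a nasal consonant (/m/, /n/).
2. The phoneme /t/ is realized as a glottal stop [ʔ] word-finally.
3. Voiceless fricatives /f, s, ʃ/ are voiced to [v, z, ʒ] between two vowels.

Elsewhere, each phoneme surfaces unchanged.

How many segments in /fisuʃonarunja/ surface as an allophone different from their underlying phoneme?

4

Segments that undergo a rule: /s/ → [z] (rule 3); /ʃ/ → [ʒ] (rule 3); /o/ → [õ] (rule 1); /u/ → [ũ] (rule 1).
All other segments surface unchanged.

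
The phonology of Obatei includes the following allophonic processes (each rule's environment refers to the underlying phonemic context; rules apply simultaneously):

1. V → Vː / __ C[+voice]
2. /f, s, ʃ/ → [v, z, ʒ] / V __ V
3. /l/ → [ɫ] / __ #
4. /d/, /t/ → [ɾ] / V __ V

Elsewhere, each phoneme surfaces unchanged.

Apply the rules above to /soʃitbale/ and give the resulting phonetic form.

[soʒitbaːle]

/s/ (word-initial) is in the target of rule 2 but the environment (between two vowels) is not met → [s].
/o/ (between /s/ and /ʃ/) fails the environment for rule 1, so it stays [o].
/ʃ/ (between /o/ and /i/): between two vowels, so rule 2 applies → [ʒ].
/i/ (between /ʃ/ and /t/) fails the environment for rule 1, so it stays [i].
/t/ — between /i/ and /b/; rule 4 does not apply here → [t].
/b/ — not in any rule's target class → [b].
/a/ meets the environment for rule 1 (before a voiced consonant) → [aː].
/l/ (between /a/ and /e/): rule 3 targets it, but not word-finally → unchanged [l].
/e/ (word-final) is in the target of rule 1 but the environment (before a voiced consonant) is not met → [e].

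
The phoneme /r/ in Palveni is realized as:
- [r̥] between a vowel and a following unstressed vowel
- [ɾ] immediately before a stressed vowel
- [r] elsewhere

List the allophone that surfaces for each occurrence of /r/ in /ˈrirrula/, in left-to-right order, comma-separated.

Occurrence 1 (position 1): immediately before a stressed vowel → [ɾ].
Occurrence 2 (position 3): no conditioning environment matches → elsewhere allophone [r].
Occurrence 3 (position 4): no conditioning environment matches → elsewhere allophone [r].

[ɾ], [r], [r]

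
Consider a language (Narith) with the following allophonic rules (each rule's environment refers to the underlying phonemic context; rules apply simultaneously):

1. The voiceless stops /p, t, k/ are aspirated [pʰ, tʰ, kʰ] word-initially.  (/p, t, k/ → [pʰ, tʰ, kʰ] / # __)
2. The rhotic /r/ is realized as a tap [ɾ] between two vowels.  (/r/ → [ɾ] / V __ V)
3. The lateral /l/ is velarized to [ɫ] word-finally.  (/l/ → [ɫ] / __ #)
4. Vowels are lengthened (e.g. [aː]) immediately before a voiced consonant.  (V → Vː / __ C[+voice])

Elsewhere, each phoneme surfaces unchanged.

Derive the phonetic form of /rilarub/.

/r/ — word-initial; rule 2 does not apply here → [r].
Rule 4 applies to /i/ (between /r/ and /l/: before a voiced consonant) → [iː].
/l/ (between /i/ and /a/) fails the environment for rule 3, so it stays [l].
/a/ (between /l/ and /r/): before a voiced consonant, so rule 4 applies → [aː].
/r/ meets the environment for rule 2 (between two vowels) → [ɾ].
/u/ (between /r/ and /b/) occurs before a voiced consonant → [uː] by rule 4.
/b/ stays [b].

[riːlaːɾuːb]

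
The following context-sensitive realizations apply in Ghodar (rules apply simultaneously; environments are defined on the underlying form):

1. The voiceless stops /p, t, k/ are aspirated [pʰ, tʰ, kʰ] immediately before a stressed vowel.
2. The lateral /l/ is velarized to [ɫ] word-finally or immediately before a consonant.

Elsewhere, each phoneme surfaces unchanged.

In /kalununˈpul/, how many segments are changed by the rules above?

2

Segments that undergo a rule: /p/ → [pʰ] (rule 1); /l/ → [ɫ] (rule 2).
All other segments surface unchanged.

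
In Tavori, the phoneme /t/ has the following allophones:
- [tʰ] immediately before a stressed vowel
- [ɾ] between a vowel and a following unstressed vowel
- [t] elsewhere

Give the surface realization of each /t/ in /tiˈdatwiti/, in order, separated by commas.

[t], [t], [ɾ]

Occurrence 1 (position 1): no conditioning environment matches → elsewhere allophone [t].
Occurrence 2 (position 5): no conditioning environment matches → elsewhere allophone [t].
Occurrence 3 (position 8): between a vowel and an unstressed vowel → [ɾ].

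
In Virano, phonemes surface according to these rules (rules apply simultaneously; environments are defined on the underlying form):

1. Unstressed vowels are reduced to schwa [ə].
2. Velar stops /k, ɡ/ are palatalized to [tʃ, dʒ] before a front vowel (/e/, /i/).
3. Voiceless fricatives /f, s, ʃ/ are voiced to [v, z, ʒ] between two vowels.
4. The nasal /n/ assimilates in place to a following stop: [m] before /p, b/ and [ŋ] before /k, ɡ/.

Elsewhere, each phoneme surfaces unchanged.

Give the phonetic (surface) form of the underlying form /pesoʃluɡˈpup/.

/p/ (word-initial) is unaffected → [p].
/e/ — between /p/ and /s/, in an unstressed syllable — surfaces as [ə] (rule 1).
Rule 3 applies to /s/ (between /e/ and /o/: between two vowels) → [z].
/o/ (between /s/ and /ʃ/): in an unstressed syllable, so rule 1 applies → [ə].
/ʃ/ — between /o/ and /l/; rule 3 does not apply here → [ʃ].
/l/ (between /ʃ/ and /u/) is unaffected → [l].
/u/ (between /l/ and /ɡ/): in an unstressed syllable, so rule 1 applies → [ə].
/ɡ/ — between /u/ and /p/; rule 2 does not apply here → [ɡ].
/p/ stays [p].
/u/ (between /p/ and /p/): rule 1 targets it, but not in an unstressed syllable → unchanged [u].
/p/ stays [p].

[pəzəʃləɡˈpup]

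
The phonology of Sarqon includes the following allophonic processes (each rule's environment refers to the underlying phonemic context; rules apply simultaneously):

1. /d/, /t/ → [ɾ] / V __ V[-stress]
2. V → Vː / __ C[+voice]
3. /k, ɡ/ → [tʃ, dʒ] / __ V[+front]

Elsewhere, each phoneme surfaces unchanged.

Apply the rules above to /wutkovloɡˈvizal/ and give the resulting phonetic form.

[wutkoːvloːɡˈviːzaːl]

/w/ (word-initial) is unaffected → [w].
/u/ (between /w/ and /t/): rule 2 targets it, but not before a voiced consonant → unchanged [u].
/t/ — between /u/ and /k/; rule 1 does not apply here → [t].
/k/ (between /t/ and /o/) fails the environment for rule 3, so it stays [k].
Rule 2 applies to /o/ (between /k/ and /v/: before a voiced consonant) → [oː].
/v/ (between /o/ and /l/): no rule targets it → [v].
/l/ — not in any rule's target class → [l].
/o/ (between /l/ and /ɡ/) occurs before a voiced consonant → [oː] by rule 2.
/ɡ/ (between /o/ and /v/) fails the environment for rule 3, so it stays [ɡ].
/v/ — not in any rule's target class → [v].
/i/ (between /v/ and /z/) occurs before a voiced consonant → [iː] by rule 2.
/z/ (between /i/ and /a/): no rule targets it → [z].
/a/ (between /z/ and /l/): before a voiced consonant, so rule 2 applies → [aː].
/l/ stays [l].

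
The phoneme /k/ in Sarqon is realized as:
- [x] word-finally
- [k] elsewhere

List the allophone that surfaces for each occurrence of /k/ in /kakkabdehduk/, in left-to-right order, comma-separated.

[k], [k], [k], [x]

Occurrence 1 (position 1): no conditioning environment matches → elsewhere allophone [k].
Occurrence 2 (position 3): no conditioning environment matches → elsewhere allophone [k].
Occurrence 3 (position 4): no conditioning environment matches → elsewhere allophone [k].
Occurrence 4 (position 12): word-finally → [x].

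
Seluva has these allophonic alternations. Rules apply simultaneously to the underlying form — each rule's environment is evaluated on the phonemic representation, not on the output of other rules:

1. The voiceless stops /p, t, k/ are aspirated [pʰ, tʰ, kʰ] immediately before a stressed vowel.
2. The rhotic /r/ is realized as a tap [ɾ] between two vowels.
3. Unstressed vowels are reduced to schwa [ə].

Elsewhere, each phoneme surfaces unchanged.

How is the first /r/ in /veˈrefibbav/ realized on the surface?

/r/ — between /e/ and /e/, between two vowels — surfaces as [ɾ] (rule 2).

[ɾ]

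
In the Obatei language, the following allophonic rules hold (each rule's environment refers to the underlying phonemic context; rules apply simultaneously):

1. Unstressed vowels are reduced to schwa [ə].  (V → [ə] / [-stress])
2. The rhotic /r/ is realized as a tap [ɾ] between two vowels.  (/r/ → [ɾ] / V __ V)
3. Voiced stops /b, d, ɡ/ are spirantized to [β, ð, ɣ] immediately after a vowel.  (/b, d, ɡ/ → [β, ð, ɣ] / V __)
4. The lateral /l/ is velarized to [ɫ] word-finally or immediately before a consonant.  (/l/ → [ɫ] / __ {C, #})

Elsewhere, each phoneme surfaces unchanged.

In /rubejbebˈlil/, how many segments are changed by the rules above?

Segments that undergo a rule: /u/ → [ə] (rule 1); /b/ → [β] (rule 3); /e/ → [ə] (rule 1); /e/ → [ə] (rule 1); /b/ → [β] (rule 3); /l/ → [ɫ] (rule 4).
All other segments surface unchanged.

6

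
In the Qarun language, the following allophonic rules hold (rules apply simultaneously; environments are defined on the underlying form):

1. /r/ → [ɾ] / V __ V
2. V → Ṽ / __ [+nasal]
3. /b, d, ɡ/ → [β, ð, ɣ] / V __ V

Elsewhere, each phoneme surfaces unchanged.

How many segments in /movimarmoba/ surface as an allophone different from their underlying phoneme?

Segments that undergo a rule: /i/ → [ĩ] (rule 2); /b/ → [β] (rule 3).
All other segments surface unchanged.

2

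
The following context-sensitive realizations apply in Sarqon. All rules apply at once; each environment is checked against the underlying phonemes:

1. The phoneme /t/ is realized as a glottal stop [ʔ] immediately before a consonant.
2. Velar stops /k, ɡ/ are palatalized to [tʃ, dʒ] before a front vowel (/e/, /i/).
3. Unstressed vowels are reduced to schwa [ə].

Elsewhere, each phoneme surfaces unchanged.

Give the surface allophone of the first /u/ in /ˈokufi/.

[ə]

/u/ — between /k/ and /f/, in an unstressed syllable — surfaces as [ə] (rule 3).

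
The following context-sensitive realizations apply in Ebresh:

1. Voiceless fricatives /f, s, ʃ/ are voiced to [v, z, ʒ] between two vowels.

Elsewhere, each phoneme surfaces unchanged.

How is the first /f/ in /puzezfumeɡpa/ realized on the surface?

/f/ (between /z/ and /u/) is in the target of rule 1 but the environment (between two vowels) is not met → [f].

[f]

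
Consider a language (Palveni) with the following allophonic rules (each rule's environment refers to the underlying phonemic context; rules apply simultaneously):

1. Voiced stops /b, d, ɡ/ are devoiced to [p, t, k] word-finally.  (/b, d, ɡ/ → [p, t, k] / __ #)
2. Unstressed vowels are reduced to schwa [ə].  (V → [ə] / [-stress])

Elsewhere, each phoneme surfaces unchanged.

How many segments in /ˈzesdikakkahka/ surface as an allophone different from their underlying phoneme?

Segments that undergo a rule: /i/ → [ə] (rule 2); /a/ → [ə] (rule 2); /a/ → [ə] (rule 2); /a/ → [ə] (rule 2).
All other segments surface unchanged.

4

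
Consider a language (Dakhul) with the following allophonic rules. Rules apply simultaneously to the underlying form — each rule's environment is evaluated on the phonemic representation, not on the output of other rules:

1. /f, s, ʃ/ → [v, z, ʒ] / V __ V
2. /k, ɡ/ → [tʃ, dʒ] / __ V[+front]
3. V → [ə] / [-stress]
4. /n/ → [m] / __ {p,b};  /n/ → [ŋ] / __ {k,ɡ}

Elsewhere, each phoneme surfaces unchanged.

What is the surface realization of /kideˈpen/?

/k/ — word-initial, before a front vowel — surfaces as [tʃ] (rule 2).
Rule 3 applies to /i/ (between /k/ and /d/: in an unstressed syllable) → [ə].
/d/ stays [d].
/e/ meets the environment for rule 3 (in an unstressed syllable) → [ə].
/p/ (between /e/ and /e/) is unaffected → [p].
/e/ — between /p/ and /n/; rule 3 does not apply here → [e].
/n/ (word-final): rule 4 targets it, but not before a labial or velar stop → unchanged [n].

[tʃədəˈpen]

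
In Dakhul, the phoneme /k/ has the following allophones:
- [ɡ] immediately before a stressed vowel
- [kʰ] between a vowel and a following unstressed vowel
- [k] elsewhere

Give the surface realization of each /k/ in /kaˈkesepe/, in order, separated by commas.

[k], [ɡ]

Occurrence 1 (position 1): no conditioning environment matches → elsewhere allophone [k].
Occurrence 2 (position 3): immediately before a stressed vowel → [ɡ].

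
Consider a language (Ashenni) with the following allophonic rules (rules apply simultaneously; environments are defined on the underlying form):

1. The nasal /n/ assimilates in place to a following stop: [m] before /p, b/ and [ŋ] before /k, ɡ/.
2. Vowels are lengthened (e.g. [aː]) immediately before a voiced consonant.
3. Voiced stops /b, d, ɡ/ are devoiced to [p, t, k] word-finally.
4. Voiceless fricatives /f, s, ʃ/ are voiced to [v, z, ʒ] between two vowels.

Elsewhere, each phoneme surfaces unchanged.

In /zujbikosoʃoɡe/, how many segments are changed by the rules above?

4

Segments that undergo a rule: /u/ → [uː] (rule 2); /s/ → [z] (rule 4); /ʃ/ → [ʒ] (rule 4); /o/ → [oː] (rule 2).
All other segments surface unchanged.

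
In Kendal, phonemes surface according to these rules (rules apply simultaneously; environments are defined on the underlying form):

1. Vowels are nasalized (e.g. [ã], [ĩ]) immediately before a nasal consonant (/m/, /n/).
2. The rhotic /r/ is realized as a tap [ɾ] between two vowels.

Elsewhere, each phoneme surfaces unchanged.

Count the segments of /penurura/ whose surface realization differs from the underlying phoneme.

Segments that undergo a rule: /e/ → [ẽ] (rule 1); /r/ → [ɾ] (rule 2); /r/ → [ɾ] (rule 2).
All other segments surface unchanged.

3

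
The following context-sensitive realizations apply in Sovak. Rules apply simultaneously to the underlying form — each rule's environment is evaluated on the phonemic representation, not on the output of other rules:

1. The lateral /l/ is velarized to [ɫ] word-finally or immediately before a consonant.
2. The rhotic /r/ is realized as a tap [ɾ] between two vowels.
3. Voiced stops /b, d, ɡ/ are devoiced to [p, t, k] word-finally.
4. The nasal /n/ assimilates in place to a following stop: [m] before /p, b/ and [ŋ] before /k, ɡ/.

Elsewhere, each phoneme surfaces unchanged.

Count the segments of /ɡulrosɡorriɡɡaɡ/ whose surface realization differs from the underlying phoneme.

2

Segments that undergo a rule: /l/ → [ɫ] (rule 1); /ɡ/ → [k] (rule 3).
All other segments surface unchanged.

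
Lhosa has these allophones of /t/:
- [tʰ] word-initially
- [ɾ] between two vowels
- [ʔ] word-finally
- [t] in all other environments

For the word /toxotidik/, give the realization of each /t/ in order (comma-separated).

Occurrence 1 (position 1): word-initially → [tʰ].
Occurrence 2 (position 5): between two vowels → [ɾ].

[tʰ], [ɾ]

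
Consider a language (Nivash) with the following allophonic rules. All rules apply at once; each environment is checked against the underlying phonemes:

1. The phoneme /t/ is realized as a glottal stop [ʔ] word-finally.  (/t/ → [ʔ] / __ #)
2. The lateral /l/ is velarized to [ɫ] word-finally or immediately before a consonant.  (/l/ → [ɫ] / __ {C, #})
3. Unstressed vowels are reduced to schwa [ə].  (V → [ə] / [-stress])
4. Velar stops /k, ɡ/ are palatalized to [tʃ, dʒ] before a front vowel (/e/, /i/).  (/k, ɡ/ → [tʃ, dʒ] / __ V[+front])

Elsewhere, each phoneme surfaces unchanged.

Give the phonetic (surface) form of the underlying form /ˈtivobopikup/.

/t/ (word-initial): rule 1 targets it, but not word-finally → unchanged [t].
/i/ (between /t/ and /v/) fails the environment for rule 3, so it stays [i].
/v/ — not in any rule's target class → [v].
Rule 3 applies to /o/ (between /v/ and /b/: in an unstressed syllable) → [ə].
/b/ (between /o/ and /o/): no rule targets it → [b].
Rule 3 applies to /o/ (between /b/ and /p/: in an unstressed syllable) → [ə].
/p/ (between /o/ and /i/): no rule targets it → [p].
/i/ (between /p/ and /k/) occurs in an unstressed syllable → [ə] by rule 3.
/k/ (between /i/ and /u/): rule 4 targets it, but not before a front vowel → unchanged [k].
/u/ — between /k/ and /p/, in an unstressed syllable — surfaces as [ə] (rule 3).
/p/ (word-final): no rule targets it → [p].

[ˈtivəbəpəkəp]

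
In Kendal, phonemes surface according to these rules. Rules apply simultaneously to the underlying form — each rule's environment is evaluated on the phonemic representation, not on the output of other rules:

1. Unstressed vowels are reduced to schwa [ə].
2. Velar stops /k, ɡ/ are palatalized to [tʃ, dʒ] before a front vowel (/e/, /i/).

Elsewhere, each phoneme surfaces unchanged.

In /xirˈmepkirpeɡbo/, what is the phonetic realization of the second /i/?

Rule 1 applies to /i/ (between /k/ and /r/: in an unstressed syllable) → [ə].

[ə]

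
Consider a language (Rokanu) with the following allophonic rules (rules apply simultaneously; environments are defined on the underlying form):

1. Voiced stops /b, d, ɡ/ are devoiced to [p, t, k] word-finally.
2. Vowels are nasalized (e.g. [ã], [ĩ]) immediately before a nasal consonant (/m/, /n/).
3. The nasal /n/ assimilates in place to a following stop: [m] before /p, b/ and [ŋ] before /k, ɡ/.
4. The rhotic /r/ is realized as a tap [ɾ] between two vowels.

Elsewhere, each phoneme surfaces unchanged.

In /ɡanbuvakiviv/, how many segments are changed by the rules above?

2

Segments that undergo a rule: /a/ → [ã] (rule 2); /n/ → [m] (rule 3).
All other segments surface unchanged.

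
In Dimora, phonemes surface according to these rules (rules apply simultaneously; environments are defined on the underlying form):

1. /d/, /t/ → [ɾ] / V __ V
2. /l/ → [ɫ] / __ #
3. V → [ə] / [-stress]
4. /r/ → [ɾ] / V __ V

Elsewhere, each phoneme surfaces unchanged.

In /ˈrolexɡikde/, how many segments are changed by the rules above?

Segments that undergo a rule: /e/ → [ə] (rule 3); /i/ → [ə] (rule 3); /e/ → [ə] (rule 3).
All other segments surface unchanged.

3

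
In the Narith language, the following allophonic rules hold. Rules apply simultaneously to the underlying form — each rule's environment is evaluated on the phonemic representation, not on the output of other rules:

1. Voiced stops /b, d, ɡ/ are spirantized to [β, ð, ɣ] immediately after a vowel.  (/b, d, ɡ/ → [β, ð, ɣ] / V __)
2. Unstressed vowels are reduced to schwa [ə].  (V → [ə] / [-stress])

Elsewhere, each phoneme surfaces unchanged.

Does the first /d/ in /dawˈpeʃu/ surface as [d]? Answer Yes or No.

/d/ — word-initial; rule 1 does not apply here → [d].
The actual realization is [d], which matches [d].

Yes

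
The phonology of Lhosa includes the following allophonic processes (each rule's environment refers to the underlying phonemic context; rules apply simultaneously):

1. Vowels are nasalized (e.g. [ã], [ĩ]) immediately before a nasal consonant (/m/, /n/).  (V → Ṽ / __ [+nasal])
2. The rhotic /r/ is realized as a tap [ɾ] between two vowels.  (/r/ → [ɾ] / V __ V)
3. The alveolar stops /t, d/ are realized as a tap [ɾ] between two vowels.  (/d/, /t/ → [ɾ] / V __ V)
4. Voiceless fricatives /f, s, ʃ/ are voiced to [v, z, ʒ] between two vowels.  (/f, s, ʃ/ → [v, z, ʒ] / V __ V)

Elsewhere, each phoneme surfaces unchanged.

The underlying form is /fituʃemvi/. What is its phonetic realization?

/f/ — word-initial; rule 4 does not apply here → [f].
/i/ (between /f/ and /t/) fails the environment for rule 1, so it stays [i].
/t/ (between /i/ and /u/): between two vowels, so rule 3 applies → [ɾ].
/u/ (between /t/ and /ʃ/) is in the target of rule 1 but the environment (before a nasal consonant) is not met → [u].
/ʃ/ meets the environment for rule 4 (between two vowels) → [ʒ].
/e/ meets the environment for rule 1 (before a nasal consonant) → [ẽ].
/m/ (between /e/ and /v/): no rule targets it → [m].
/v/ (between /m/ and /i/): no rule targets it → [v].
/i/ (word-final): rule 1 targets it, but not before a nasal consonant → unchanged [i].

[fiɾuʒẽmvi]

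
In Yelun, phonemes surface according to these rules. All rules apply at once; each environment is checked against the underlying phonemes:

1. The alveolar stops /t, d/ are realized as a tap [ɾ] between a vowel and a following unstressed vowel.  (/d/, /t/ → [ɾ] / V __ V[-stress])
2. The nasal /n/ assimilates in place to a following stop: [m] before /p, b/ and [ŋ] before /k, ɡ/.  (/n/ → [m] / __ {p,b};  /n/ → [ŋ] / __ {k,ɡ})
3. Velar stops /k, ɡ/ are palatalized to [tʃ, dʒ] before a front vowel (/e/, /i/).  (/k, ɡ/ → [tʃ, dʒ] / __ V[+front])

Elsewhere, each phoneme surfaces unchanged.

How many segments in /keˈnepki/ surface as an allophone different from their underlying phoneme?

2

Segments that undergo a rule: /k/ → [tʃ] (rule 3); /k/ → [tʃ] (rule 3).
All other segments surface unchanged.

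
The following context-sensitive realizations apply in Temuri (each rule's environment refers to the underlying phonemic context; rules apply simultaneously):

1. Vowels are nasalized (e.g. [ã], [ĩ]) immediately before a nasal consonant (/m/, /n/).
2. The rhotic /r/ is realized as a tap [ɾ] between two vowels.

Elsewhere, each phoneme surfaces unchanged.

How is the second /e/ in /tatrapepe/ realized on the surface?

/e/ (word-final) is in the target of rule 1 but the environment (before a nasal consonant) is not met → [e].

[e]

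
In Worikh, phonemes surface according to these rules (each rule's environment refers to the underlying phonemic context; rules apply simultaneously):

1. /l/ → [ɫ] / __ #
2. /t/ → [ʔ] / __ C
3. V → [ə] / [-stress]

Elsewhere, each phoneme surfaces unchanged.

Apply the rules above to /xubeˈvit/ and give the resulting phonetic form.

[xəbəˈvit]

/u/ (between /x/ and /b/) occurs in an unstressed syllable → [ə] by rule 3.
/e/ (between /b/ and /v/) occurs in an unstressed syllable → [ə] by rule 3.
/i/ (between /v/ and /t/): rule 3 targets it, but not in an unstressed syllable → unchanged [i].
/t/ (word-final) fails the environment for rule 2, so it stays [t].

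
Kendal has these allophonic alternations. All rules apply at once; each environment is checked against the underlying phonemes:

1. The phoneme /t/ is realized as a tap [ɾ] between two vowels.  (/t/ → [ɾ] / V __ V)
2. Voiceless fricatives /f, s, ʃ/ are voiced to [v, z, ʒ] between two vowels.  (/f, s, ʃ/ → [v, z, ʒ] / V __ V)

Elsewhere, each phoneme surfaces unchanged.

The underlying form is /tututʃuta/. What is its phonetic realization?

[tuɾutʃuɾa]

/t/ (word-initial) is in the target of rule 1 but the environment (between two vowels) is not met → [t].
/t/ (between /u/ and /u/): between two vowels, so rule 1 applies → [ɾ].
/t/ (between /u/ and /ʃ/): rule 1 targets it, but not between two vowels → unchanged [t].
/ʃ/ — between /t/ and /u/; rule 2 does not apply here → [ʃ].
/t/ — between /u/ and /a/, between two vowels — surfaces as [ɾ] (rule 1).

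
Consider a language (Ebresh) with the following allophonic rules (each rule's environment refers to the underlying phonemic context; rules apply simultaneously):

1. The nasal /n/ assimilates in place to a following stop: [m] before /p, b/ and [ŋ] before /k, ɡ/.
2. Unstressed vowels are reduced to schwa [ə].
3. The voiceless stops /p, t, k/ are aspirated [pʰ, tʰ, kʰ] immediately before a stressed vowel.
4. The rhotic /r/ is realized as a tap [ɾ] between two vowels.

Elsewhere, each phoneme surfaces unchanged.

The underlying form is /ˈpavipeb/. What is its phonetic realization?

/p/ — word-initial, immediately before a stressed vowel — surfaces as [pʰ] (rule 3).
/a/ (between /p/ and /v/): rule 2 targets it, but not in an unstressed syllable → unchanged [a].
/i/ (between /v/ and /p/): in an unstressed syllable, so rule 2 applies → [ə].
/p/ — between /i/ and /e/; rule 3 does not apply here → [p].
/e/ (between /p/ and /b/) occurs in an unstressed syllable → [ə] by rule 2.

[ˈpʰavəpəb]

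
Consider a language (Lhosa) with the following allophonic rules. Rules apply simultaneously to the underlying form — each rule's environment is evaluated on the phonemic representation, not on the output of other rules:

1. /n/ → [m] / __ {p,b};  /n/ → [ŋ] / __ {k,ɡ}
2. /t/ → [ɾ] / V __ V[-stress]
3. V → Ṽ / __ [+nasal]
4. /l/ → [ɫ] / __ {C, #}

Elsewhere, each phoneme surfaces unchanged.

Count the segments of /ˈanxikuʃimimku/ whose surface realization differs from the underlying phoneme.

Segments that undergo a rule: /a/ → [ã] (rule 3); /i/ → [ĩ] (rule 3); /i/ → [ĩ] (rule 3).
All other segments surface unchanged.

3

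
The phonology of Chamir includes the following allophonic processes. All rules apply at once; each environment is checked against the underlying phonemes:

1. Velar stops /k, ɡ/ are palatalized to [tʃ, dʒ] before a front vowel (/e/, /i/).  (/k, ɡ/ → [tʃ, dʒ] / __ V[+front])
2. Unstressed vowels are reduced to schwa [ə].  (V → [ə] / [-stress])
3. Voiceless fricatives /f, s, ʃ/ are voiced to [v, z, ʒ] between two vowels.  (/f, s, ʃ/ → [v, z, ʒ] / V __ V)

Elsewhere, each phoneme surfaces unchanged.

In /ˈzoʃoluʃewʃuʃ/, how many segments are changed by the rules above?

6

Segments that undergo a rule: /ʃ/ → [ʒ] (rule 3); /o/ → [ə] (rule 2); /u/ → [ə] (rule 2); /ʃ/ → [ʒ] (rule 3); /e/ → [ə] (rule 2); /u/ → [ə] (rule 2).
All other segments surface unchanged.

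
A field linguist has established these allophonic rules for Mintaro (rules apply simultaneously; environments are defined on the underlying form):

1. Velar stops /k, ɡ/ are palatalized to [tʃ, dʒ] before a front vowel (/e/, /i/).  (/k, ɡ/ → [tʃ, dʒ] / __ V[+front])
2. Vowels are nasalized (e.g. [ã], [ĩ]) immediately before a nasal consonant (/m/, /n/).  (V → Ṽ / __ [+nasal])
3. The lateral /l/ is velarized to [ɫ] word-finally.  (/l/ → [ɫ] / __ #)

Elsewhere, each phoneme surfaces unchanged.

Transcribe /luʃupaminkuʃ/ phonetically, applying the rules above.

/l/ (word-initial) fails the environment for rule 3, so it stays [l].
/u/ (between /l/ and /ʃ/): rule 2 targets it, but not before a nasal consonant → unchanged [u].
/ʃ/ — not in any rule's target class → [ʃ].
/u/ (between /ʃ/ and /p/): rule 2 targets it, but not before a nasal consonant → unchanged [u].
/p/ stays [p].
/a/ meets the environment for rule 2 (before a nasal consonant) → [ã].
/m/ (between /a/ and /i/): no rule targets it → [m].
/i/ (between /m/ and /n/): before a nasal consonant, so rule 2 applies → [ĩ].
/n/ — not in any rule's target class → [n].
/k/ (between /n/ and /u/): rule 1 targets it, but not before a front vowel → unchanged [k].
/u/ (between /k/ and /ʃ/) fails the environment for rule 2, so it stays [u].
/ʃ/ (word-final): no rule targets it → [ʃ].

[luʃupãmĩnkuʃ]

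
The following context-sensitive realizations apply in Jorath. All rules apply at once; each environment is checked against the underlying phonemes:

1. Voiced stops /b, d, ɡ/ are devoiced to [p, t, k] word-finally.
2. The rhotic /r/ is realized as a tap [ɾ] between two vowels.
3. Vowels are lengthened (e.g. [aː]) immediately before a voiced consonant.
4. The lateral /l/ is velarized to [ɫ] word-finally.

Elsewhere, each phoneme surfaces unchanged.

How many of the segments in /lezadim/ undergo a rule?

3

Segments that undergo a rule: /e/ → [eː] (rule 3); /a/ → [aː] (rule 3); /i/ → [iː] (rule 3).
All other segments surface unchanged.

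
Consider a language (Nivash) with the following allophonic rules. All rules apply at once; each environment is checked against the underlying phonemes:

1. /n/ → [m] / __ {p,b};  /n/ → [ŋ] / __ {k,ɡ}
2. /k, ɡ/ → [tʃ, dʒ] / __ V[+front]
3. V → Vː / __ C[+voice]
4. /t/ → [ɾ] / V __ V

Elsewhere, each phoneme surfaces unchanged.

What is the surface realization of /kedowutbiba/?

/k/ (word-initial) occurs before a front vowel → [tʃ] by rule 2.
/e/ — between /k/ and /d/, before a voiced consonant — surfaces as [eː] (rule 3).
/o/ (between /d/ and /w/): before a voiced consonant, so rule 3 applies → [oː].
/u/ (between /w/ and /t/) fails the environment for rule 3, so it stays [u].
/t/ (between /u/ and /b/) is in the target of rule 4 but the environment (between two vowels) is not met → [t].
/i/ (between /b/ and /b/) occurs before a voiced consonant → [iː] by rule 3.
/a/ (word-final) is in the target of rule 3 but the environment (before a voiced consonant) is not met → [a].

[tʃeːdoːwutbiːba]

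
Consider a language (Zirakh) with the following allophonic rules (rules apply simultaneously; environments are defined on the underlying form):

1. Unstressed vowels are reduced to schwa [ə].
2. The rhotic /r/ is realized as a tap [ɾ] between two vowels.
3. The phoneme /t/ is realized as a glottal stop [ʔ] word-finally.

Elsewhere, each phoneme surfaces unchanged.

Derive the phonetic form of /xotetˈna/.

[xətətˈna]

/o/ — between /x/ and /t/, in an unstressed syllable — surfaces as [ə] (rule 1).
/t/ (between /o/ and /e/): rule 3 targets it, but not word-finally → unchanged [t].
/e/ meets the environment for rule 1 (in an unstressed syllable) → [ə].
/t/ (between /e/ and /n/) is in the target of rule 3 but the environment (word-finally) is not met → [t].
/a/ (word-final) is in the target of rule 1 but the environment (in an unstressed syllable) is not met → [a].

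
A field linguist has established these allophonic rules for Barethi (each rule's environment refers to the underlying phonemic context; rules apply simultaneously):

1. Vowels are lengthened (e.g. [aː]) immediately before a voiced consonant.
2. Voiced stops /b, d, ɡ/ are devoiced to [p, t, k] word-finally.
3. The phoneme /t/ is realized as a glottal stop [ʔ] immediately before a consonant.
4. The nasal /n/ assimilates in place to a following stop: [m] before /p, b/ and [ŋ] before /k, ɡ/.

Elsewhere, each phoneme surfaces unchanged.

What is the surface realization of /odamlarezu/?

/o/ (word-initial) occurs before a voiced consonant → [oː] by rule 1.
/d/ (between /o/ and /a/): rule 2 targets it, but not word-finally → unchanged [d].
/a/ (between /d/ and /m/): before a voiced consonant, so rule 1 applies → [aː].
/m/ stays [m].
/l/ stays [l].
Rule 1 applies to /a/ (between /l/ and /r/: before a voiced consonant) → [aː].
/r/ (between /a/ and /e/): no rule targets it → [r].
Rule 1 applies to /e/ (between /r/ and /z/: before a voiced consonant) → [eː].
/z/ (between /e/ and /u/) is unaffected → [z].
/u/ (word-final): rule 1 targets it, but not before a voiced consonant → unchanged [u].

[oːdaːmlaːreːzu]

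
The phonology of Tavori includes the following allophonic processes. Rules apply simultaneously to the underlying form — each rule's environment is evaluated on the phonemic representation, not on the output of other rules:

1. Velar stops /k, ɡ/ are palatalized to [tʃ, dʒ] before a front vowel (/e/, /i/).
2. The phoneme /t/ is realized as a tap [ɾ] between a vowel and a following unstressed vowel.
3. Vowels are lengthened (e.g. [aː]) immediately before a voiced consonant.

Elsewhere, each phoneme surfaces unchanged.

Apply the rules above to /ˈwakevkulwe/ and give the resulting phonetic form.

[ˈwatʃeːvkuːlwe]

/w/ (word-initial): no rule targets it → [w].
/a/ — between /w/ and /k/; rule 3 does not apply here → [a].
/k/ — between /a/ and /e/, before a front vowel — surfaces as [tʃ] (rule 1).
/e/ — between /k/ and /v/, before a voiced consonant — surfaces as [eː] (rule 3).
/v/ (between /e/ and /k/) is unaffected → [v].
/k/ (between /v/ and /u/): rule 1 targets it, but not before a front vowel → unchanged [k].
/u/ (between /k/ and /l/) occurs before a voiced consonant → [uː] by rule 3.
/l/ stays [l].
/w/ stays [w].
/e/ (word-final) fails the environment for rule 3, so it stays [e].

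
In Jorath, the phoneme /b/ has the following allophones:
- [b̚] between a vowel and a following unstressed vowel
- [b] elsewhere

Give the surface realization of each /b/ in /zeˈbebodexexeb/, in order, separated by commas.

Occurrence 1 (position 3): no conditioning environment matches → elsewhere allophone [b].
Occurrence 2 (position 5): between a vowel and a following unstressed vowel → [b̚].
Occurrence 3 (position 13): no conditioning environment matches → elsewhere allophone [b].

[b], [b̚], [b]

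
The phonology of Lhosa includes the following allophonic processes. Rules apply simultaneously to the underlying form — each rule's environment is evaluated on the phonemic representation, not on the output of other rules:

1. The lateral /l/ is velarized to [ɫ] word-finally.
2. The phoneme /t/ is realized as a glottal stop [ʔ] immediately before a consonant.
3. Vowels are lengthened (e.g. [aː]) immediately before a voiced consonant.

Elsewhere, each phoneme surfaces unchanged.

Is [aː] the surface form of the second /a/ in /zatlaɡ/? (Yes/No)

Yes

/a/ (between /l/ and /ɡ/): before a voiced consonant, so rule 3 applies → [aː].
The actual realization is [aː], which matches [aː].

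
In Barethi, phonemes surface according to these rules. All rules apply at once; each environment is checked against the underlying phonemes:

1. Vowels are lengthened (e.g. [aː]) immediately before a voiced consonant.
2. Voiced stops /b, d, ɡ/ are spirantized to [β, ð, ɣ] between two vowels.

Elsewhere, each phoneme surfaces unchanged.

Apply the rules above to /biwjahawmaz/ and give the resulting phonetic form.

/b/ (word-initial) fails the environment for rule 2, so it stays [b].
/i/ (between /b/ and /w/): before a voiced consonant, so rule 1 applies → [iː].
/w/ (between /i/ and /j/): no rule targets it → [w].
/j/ (between /w/ and /a/) is unaffected → [j].
/a/ (between /j/ and /h/): rule 1 targets it, but not before a voiced consonant → unchanged [a].
/h/ (between /a/ and /a/): no rule targets it → [h].
/a/ — between /h/ and /w/, before a voiced consonant — surfaces as [aː] (rule 1).
/w/ — not in any rule's target class → [w].
/m/ (between /w/ and /a/) is unaffected → [m].
/a/ (between /m/ and /z/) occurs before a voiced consonant → [aː] by rule 1.
/z/ (word-final): no rule targets it → [z].

[biːwjahaːwmaːz]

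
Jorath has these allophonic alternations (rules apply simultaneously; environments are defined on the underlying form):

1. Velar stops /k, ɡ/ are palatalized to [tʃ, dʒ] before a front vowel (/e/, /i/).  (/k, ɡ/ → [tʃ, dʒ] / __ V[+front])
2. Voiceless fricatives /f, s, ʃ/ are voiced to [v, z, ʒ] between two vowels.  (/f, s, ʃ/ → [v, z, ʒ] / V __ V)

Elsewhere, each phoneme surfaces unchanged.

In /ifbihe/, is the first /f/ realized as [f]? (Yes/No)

Yes

/f/ (between /i/ and /b/) is in the target of rule 2 but the environment (between two vowels) is not met → [f].
The actual realization is [f], which matches [f].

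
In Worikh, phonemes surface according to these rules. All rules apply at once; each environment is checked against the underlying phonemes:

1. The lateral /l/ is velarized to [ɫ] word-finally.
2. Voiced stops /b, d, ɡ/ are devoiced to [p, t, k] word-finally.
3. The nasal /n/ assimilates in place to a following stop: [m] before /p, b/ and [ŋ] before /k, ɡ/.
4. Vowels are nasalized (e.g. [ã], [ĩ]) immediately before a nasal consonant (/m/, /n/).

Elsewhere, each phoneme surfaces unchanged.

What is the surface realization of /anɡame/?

/a/ (word-initial) occurs before a nasal consonant → [ã] by rule 4.
/n/ (between /a/ and /ɡ/) occurs before a labial or velar stop → [ŋ] by rule 3.
/ɡ/ (between /n/ and /a/): rule 2 targets it, but not word-finally → unchanged [ɡ].
/a/ — between /ɡ/ and /m/, before a nasal consonant — surfaces as [ã] (rule 4).
/e/ (word-final) fails the environment for rule 4, so it stays [e].

[ãŋɡãme]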